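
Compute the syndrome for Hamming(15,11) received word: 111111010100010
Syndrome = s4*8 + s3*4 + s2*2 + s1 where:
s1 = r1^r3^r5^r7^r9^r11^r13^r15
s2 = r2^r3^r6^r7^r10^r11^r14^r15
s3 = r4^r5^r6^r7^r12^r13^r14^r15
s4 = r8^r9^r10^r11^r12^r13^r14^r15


s1=1, s2=1, s3=0, s4=1

Syndrome = 11 (error at position 11)


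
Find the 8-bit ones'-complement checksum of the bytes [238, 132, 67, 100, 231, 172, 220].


Sum = 1160 mod 256 = 136
Complement = 119

119


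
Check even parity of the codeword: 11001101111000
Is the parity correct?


Number of 1s: 8

Yes, parity is correct (8 ones)


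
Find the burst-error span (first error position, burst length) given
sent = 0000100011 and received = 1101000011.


XOR: 1101100000

Burst at position 0, length 5


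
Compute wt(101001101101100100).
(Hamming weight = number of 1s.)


Counting 1s in 101001101101100100

9


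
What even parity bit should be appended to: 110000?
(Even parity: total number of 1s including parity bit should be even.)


Number of 1s in data: 2
Parity bit: 0

0


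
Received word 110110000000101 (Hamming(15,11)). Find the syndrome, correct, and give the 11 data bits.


Syndrome = 0: no error detected

Data: 01000000101 (no errors)


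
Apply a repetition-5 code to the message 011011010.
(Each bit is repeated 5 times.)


Each bit -> 5 copies

000001111111111000001111111111000001111100000


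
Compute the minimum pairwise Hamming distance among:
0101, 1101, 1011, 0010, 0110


Comparing all pairs, minimum distance: 1
Can detect 0 errors, correct 0 errors

1


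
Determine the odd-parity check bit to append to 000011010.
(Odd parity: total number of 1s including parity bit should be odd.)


Number of 1s in data: 3
Parity bit: 0

0


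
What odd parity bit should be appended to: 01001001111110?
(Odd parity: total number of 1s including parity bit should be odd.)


Number of 1s in data: 8
Parity bit: 1

1


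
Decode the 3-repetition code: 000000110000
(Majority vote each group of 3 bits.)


Groups: 000, 000, 110, 000
Majority votes: 0010

0010


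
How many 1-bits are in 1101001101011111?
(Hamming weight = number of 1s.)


Counting 1s in 1101001101011111

11


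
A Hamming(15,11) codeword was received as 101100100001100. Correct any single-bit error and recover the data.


Syndrome = 0: no error detected

Data: 10010001100 (no errors)


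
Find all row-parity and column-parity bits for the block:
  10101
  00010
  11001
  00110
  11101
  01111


Row parities: 111000
Column parities: 11010

Row P: 111000, Col P: 11010, Corner: 1


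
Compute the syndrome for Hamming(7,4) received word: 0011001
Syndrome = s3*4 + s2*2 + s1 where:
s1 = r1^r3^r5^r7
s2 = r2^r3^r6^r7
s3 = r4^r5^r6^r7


s1=0, s2=0, s3=0

Syndrome = 0 (no error)


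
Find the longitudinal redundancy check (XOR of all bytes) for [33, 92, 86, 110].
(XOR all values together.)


XOR chain: 33 ^ 92 ^ 86 ^ 110 = 69

69


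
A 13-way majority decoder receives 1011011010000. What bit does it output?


Ones: 6 out of 13
Threshold: 7

0 (6/13 voted 1)


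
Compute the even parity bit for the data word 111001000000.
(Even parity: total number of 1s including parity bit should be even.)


Number of 1s in data: 4
Parity bit: 0

0


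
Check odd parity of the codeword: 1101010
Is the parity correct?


Number of 1s: 4

No, parity error (4 ones)


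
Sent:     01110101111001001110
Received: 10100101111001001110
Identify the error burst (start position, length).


XOR: 11010000000000000000

Burst at position 0, length 4


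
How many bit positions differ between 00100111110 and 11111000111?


XOR: 11011111001
Count of 1s: 8

8


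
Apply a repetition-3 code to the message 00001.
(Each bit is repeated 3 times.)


Each bit -> 3 copies

000000000000111


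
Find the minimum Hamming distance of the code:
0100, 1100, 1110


Comparing all pairs, minimum distance: 1
Can detect 0 errors, correct 0 errors

1


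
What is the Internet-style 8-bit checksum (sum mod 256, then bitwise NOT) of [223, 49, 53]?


Sum = 325 mod 256 = 69
Complement = 186

186


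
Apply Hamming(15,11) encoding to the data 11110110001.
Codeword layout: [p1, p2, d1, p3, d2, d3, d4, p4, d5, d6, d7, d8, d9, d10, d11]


Parity bits: p1=1, p2=0, p3=0, p4=1

101011110110001


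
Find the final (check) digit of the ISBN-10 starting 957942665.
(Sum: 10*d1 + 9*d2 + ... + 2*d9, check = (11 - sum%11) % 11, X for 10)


Weighted sum: 340
340 mod 11 = 10

Check digit: 1


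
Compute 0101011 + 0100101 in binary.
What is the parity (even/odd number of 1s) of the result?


0101011 = 43
0100101 = 37
Sum = 80 = 1010000
1s count = 2

even parity (2 ones in 1010000)


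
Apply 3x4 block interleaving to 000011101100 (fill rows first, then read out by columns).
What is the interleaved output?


Matrix:
  0000
  1110
  1100
Read columns: 011011010000

011011010000


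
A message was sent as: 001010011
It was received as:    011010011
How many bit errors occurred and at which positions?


XOR: 010000000

1 error(s) at position(s): 1


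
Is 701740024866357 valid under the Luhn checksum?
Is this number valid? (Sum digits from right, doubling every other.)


Luhn sum = 52
52 mod 10 = 2

Invalid (Luhn sum mod 10 = 2)


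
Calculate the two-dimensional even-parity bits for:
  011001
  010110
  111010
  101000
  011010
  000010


Row parities: 110011
Column parities: 000101

Row P: 110011, Col P: 000101, Corner: 0


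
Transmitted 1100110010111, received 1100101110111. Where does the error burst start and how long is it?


XOR: 0000011100000

Burst at position 5, length 3


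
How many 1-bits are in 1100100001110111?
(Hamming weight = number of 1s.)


Counting 1s in 1100100001110111

9


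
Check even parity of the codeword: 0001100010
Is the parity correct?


Number of 1s: 3

No, parity error (3 ones)


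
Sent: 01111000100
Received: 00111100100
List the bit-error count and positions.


XOR: 01000100000

2 error(s) at position(s): 1, 5


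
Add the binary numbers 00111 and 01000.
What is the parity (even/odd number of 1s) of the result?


00111 = 7
01000 = 8
Sum = 15 = 1111
1s count = 4

even parity (4 ones in 1111)


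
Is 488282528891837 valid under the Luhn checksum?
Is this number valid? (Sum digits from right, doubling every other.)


Luhn sum = 91
91 mod 10 = 1

Invalid (Luhn sum mod 10 = 1)


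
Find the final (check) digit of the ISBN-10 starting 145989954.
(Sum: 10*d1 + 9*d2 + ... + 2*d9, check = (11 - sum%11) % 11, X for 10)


Weighted sum: 301
301 mod 11 = 4

Check digit: 7


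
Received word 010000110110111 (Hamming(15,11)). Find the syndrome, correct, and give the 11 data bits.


Syndrome = 0: no error detected

Data: 00010110111 (no errors)


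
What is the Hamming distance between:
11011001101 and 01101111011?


XOR: 10110110110
Count of 1s: 7

7


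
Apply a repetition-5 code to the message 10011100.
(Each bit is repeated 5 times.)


Each bit -> 5 copies

1111100000000001111111111111110000000000


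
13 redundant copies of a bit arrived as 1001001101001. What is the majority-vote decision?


Ones: 6 out of 13
Threshold: 7

0 (6/13 voted 1)


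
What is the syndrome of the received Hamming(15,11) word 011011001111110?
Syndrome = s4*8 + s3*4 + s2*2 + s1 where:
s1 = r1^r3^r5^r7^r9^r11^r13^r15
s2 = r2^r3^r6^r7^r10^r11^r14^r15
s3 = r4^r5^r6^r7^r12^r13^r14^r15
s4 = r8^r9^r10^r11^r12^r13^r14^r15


s1=1, s2=0, s3=1, s4=0

Syndrome = 5 (error at position 5)


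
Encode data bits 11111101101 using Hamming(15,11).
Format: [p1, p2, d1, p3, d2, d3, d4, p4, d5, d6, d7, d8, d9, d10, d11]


Parity bits: p1=0, p2=1, p3=0, p4=1

011011111101101


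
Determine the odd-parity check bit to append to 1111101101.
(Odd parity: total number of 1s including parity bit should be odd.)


Number of 1s in data: 8
Parity bit: 1

1


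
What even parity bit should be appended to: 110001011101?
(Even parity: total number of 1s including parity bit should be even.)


Number of 1s in data: 7
Parity bit: 1

1


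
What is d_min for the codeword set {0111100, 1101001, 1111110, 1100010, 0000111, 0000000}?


Comparing all pairs, minimum distance: 2
Can detect 1 errors, correct 0 errors

2


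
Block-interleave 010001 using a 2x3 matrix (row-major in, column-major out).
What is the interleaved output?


Matrix:
  010
  001
Read columns: 001001

001001


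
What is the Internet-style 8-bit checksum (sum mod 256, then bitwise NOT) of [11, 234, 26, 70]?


Sum = 341 mod 256 = 85
Complement = 170

170


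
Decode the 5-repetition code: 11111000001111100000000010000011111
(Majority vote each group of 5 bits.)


Groups: 11111, 00000, 11111, 00000, 00001, 00000, 11111
Majority votes: 1010001

1010001


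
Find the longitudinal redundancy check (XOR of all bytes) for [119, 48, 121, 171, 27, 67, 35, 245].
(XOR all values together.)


XOR chain: 119 ^ 48 ^ 121 ^ 171 ^ 27 ^ 67 ^ 35 ^ 245 = 27

27


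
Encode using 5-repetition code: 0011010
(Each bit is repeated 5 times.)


Each bit -> 5 copies

00000000001111111111000001111100000


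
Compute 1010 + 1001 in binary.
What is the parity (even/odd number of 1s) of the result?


1010 = 10
1001 = 9
Sum = 19 = 10011
1s count = 3

odd parity (3 ones in 10011)


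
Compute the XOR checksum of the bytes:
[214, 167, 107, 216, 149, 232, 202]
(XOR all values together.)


XOR chain: 214 ^ 167 ^ 107 ^ 216 ^ 149 ^ 232 ^ 202 = 117

117


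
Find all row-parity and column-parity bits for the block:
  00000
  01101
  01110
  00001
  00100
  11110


Row parities: 011110
Column parities: 11000

Row P: 011110, Col P: 11000, Corner: 0


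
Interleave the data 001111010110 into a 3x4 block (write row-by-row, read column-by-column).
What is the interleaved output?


Matrix:
  0011
  1101
  0110
Read columns: 010011101110

010011101110


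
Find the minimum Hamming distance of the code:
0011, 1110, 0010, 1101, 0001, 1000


Comparing all pairs, minimum distance: 1
Can detect 0 errors, correct 0 errors

1


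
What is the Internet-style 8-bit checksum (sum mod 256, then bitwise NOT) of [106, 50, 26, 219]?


Sum = 401 mod 256 = 145
Complement = 110

110


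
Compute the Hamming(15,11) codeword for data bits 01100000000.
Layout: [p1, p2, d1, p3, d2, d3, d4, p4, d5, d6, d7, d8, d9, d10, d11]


Parity bits: p1=1, p2=1, p3=0, p4=0

110011000000000


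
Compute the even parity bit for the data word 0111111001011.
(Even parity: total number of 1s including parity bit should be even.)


Number of 1s in data: 9
Parity bit: 1

1


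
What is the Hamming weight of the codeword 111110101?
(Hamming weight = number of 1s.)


Counting 1s in 111110101

7


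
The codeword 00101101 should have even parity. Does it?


Number of 1s: 4

Yes, parity is correct (4 ones)


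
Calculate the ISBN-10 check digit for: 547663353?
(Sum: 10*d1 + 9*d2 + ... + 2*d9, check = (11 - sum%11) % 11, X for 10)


Weighted sum: 268
268 mod 11 = 4

Check digit: 7


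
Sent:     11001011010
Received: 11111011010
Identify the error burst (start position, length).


XOR: 00110000000

Burst at position 2, length 2


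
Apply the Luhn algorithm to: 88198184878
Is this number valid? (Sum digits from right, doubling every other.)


Luhn sum = 72
72 mod 10 = 2

Invalid (Luhn sum mod 10 = 2)


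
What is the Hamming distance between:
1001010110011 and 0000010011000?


XOR: 1001000101011
Count of 1s: 6

6


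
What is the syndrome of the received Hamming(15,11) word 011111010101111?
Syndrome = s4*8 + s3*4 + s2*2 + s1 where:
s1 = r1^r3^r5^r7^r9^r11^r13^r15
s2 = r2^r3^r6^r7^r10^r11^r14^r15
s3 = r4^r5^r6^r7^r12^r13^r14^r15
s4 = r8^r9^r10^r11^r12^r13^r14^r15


s1=0, s2=0, s3=1, s4=0

Syndrome = 4 (error at position 4)


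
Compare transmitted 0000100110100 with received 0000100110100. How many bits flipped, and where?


XOR: 0000000000000

0 errors (received matches sent)


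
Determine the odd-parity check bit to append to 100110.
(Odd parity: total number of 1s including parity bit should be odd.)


Number of 1s in data: 3
Parity bit: 0

0


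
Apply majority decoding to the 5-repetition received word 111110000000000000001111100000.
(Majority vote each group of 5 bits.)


Groups: 11111, 00000, 00000, 00000, 11111, 00000
Majority votes: 100010

100010


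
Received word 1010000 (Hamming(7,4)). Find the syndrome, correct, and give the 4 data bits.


Syndrome = 2: error at position 2

Data: 1000 (corrected bit 2)


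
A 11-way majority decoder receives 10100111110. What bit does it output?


Ones: 7 out of 11
Threshold: 6

1 (7/11 voted 1)


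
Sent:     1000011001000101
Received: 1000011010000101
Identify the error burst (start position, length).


XOR: 0000000011000000

Burst at position 8, length 2


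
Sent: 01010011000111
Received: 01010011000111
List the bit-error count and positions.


XOR: 00000000000000

0 errors (received matches sent)


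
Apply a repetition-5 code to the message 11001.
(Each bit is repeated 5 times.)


Each bit -> 5 copies

1111111111000000000011111


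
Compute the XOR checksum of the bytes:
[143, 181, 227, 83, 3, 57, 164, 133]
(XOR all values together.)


XOR chain: 143 ^ 181 ^ 227 ^ 83 ^ 3 ^ 57 ^ 164 ^ 133 = 145

145


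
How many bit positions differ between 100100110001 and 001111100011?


XOR: 101011010010
Count of 1s: 6

6


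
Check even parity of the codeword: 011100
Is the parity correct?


Number of 1s: 3

No, parity error (3 ones)


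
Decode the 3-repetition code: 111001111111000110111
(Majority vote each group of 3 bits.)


Groups: 111, 001, 111, 111, 000, 110, 111
Majority votes: 1011011

1011011


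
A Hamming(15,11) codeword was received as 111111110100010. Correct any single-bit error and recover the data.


Syndrome = 12: error at position 12

Data: 11110101010 (corrected bit 12)


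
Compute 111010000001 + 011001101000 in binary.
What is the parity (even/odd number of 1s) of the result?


111010000001 = 3713
011001101000 = 1640
Sum = 5353 = 1010011101001
1s count = 7

odd parity (7 ones in 1010011101001)


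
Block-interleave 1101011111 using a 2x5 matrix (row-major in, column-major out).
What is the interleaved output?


Matrix:
  11010
  11111
Read columns: 1111011101

1111011101


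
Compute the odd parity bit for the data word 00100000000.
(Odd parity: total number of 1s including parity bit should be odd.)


Number of 1s in data: 1
Parity bit: 0

0


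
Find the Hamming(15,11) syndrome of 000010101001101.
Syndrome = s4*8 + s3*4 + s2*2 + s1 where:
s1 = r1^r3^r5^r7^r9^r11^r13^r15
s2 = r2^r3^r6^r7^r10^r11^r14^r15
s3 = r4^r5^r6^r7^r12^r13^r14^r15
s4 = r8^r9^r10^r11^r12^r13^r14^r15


s1=1, s2=0, s3=1, s4=0

Syndrome = 5 (error at position 5)


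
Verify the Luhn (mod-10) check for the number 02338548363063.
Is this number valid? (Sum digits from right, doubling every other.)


Luhn sum = 63
63 mod 10 = 3

Invalid (Luhn sum mod 10 = 3)


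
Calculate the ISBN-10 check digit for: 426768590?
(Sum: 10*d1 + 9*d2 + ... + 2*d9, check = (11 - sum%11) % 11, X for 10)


Weighted sum: 278
278 mod 11 = 3

Check digit: 8


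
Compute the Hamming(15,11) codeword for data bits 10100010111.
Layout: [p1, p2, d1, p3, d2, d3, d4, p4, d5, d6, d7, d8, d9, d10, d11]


Parity bits: p1=0, p2=1, p3=0, p4=0

011001000010111


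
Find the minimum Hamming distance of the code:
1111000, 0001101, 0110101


Comparing all pairs, minimum distance: 3
Can detect 2 errors, correct 1 errors

3


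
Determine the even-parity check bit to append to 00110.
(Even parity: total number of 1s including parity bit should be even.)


Number of 1s in data: 2
Parity bit: 0

0


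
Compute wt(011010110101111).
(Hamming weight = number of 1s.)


Counting 1s in 011010110101111

10


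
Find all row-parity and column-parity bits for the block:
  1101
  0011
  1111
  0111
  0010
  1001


Row parities: 100110
Column parities: 1101

Row P: 100110, Col P: 1101, Corner: 1


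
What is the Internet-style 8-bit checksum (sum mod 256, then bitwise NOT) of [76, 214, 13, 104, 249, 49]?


Sum = 705 mod 256 = 193
Complement = 62

62


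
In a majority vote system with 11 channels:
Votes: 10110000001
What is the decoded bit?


Ones: 4 out of 11
Threshold: 6

0 (4/11 voted 1)


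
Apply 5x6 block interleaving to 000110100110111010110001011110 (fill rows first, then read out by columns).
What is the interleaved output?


Matrix:
  000110
  100110
  111010
  110001
  011110
Read columns: 011100011100101110011110100010

011100011100101110011110100010


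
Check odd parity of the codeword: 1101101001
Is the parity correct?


Number of 1s: 6

No, parity error (6 ones)


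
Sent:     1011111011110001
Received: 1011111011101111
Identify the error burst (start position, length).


XOR: 0000000000011110

Burst at position 11, length 4


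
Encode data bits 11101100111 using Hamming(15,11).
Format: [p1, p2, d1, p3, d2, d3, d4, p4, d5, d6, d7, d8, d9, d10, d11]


Parity bits: p1=1, p2=1, p3=1, p4=1

111111011100111


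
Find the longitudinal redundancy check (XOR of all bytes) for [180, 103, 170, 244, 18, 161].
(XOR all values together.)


XOR chain: 180 ^ 103 ^ 170 ^ 244 ^ 18 ^ 161 = 62

62


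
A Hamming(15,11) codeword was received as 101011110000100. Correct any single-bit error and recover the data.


Syndrome = 3: error at position 3

Data: 01110000100 (corrected bit 3)


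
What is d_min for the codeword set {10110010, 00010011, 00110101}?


Comparing all pairs, minimum distance: 3
Can detect 2 errors, correct 1 errors

3


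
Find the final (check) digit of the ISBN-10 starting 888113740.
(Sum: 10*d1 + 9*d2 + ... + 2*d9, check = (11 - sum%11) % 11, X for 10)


Weighted sum: 284
284 mod 11 = 9

Check digit: 2


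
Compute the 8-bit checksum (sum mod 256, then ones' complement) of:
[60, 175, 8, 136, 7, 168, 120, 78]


Sum = 752 mod 256 = 240
Complement = 15

15


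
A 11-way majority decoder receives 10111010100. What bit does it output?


Ones: 6 out of 11
Threshold: 6

1 (6/11 voted 1)


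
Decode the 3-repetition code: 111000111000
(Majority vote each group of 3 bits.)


Groups: 111, 000, 111, 000
Majority votes: 1010

1010


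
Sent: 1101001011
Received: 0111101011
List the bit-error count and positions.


XOR: 1010100000

3 error(s) at position(s): 0, 2, 4


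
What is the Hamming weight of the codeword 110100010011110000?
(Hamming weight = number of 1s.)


Counting 1s in 110100010011110000

8


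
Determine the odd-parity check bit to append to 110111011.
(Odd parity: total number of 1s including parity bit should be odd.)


Number of 1s in data: 7
Parity bit: 0

0


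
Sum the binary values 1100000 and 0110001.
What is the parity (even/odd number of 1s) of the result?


1100000 = 96
0110001 = 49
Sum = 145 = 10010001
1s count = 3

odd parity (3 ones in 10010001)


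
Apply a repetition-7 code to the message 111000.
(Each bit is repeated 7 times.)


Each bit -> 7 copies

111111111111111111111000000000000000000000


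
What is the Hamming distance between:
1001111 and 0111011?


XOR: 1110100
Count of 1s: 4

4


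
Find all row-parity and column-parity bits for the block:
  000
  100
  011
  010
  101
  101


Row parities: 010100
Column parities: 101

Row P: 010100, Col P: 101, Corner: 0


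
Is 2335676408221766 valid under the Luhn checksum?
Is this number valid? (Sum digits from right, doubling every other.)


Luhn sum = 67
67 mod 10 = 7

Invalid (Luhn sum mod 10 = 7)


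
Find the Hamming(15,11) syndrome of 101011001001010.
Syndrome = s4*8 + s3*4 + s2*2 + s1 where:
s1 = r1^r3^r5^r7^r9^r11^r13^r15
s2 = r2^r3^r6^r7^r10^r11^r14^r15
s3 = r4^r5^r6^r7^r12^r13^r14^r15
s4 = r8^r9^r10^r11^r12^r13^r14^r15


s1=0, s2=1, s3=0, s4=1

Syndrome = 10 (error at position 10)


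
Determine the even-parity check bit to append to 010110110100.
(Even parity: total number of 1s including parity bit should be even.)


Number of 1s in data: 6
Parity bit: 0

0


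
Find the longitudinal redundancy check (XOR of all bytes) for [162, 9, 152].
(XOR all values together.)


XOR chain: 162 ^ 9 ^ 152 = 51

51


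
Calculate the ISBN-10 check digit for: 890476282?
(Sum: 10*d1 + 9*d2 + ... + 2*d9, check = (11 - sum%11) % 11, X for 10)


Weighted sum: 297
297 mod 11 = 0

Check digit: 0


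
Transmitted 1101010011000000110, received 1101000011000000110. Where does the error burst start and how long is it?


XOR: 0000010000000000000

Burst at position 5, length 1


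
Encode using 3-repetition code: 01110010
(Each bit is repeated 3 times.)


Each bit -> 3 copies

000111111111000000111000


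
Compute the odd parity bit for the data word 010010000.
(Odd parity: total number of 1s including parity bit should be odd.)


Number of 1s in data: 2
Parity bit: 1

1


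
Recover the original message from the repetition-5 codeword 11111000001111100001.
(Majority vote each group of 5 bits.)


Groups: 11111, 00000, 11111, 00001
Majority votes: 1010

1010


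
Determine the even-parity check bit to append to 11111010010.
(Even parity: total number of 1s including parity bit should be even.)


Number of 1s in data: 7
Parity bit: 1

1


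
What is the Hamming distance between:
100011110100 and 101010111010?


XOR: 001001001110
Count of 1s: 5

5


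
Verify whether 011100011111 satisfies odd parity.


Number of 1s: 8

No, parity error (8 ones)


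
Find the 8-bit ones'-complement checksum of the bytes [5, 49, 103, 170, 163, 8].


Sum = 498 mod 256 = 242
Complement = 13

13


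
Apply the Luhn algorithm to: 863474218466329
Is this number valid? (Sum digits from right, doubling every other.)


Luhn sum = 82
82 mod 10 = 2

Invalid (Luhn sum mod 10 = 2)


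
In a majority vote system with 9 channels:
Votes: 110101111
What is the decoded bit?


Ones: 7 out of 9
Threshold: 5

1 (7/9 voted 1)


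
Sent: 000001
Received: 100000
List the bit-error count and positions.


XOR: 100001

2 error(s) at position(s): 0, 5


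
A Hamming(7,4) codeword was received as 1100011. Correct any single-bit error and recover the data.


Syndrome = 2: error at position 2

Data: 0011 (corrected bit 2)


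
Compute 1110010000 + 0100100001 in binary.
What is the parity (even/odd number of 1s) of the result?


1110010000 = 912
0100100001 = 289
Sum = 1201 = 10010110001
1s count = 5

odd parity (5 ones in 10010110001)


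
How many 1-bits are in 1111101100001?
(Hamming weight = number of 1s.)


Counting 1s in 1111101100001

8


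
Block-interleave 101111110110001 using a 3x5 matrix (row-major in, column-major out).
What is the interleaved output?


Matrix:
  10111
  11101
  10001
Read columns: 111010110100111

111010110100111


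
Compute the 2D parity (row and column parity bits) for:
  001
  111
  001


Row parities: 111
Column parities: 111

Row P: 111, Col P: 111, Corner: 1


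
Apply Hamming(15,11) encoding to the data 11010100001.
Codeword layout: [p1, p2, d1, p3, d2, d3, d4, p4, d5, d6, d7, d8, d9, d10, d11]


Parity bits: p1=0, p2=0, p3=1, p4=0

001110100100001


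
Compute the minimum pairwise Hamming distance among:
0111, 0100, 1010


Comparing all pairs, minimum distance: 2
Can detect 1 errors, correct 0 errors

2


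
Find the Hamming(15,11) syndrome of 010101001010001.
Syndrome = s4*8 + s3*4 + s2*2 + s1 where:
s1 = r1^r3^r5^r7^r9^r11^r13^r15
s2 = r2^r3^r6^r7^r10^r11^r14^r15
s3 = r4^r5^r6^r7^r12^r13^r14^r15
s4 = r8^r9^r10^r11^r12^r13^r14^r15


s1=1, s2=0, s3=1, s4=1

Syndrome = 13 (error at position 13)


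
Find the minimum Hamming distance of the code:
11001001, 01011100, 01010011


Comparing all pairs, minimum distance: 4
Can detect 3 errors, correct 1 errors

4


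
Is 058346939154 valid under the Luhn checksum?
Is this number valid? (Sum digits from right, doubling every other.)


Luhn sum = 56
56 mod 10 = 6

Invalid (Luhn sum mod 10 = 6)


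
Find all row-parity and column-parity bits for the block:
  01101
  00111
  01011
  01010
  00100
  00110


Row parities: 111010
Column parities: 01001

Row P: 111010, Col P: 01001, Corner: 0


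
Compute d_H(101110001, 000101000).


XOR: 101011001
Count of 1s: 5

5


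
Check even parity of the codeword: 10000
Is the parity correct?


Number of 1s: 1

No, parity error (1 ones)


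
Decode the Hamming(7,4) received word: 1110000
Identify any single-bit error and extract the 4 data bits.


Syndrome = 0: no error detected

Data: 1000 (no errors)


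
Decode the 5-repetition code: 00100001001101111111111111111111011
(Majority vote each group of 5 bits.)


Groups: 00100, 00100, 11011, 11111, 11111, 11111, 11011
Majority votes: 0011111

0011111


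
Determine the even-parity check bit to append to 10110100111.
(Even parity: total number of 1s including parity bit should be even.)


Number of 1s in data: 7
Parity bit: 1

1


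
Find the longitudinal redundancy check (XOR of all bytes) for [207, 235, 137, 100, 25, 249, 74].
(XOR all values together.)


XOR chain: 207 ^ 235 ^ 137 ^ 100 ^ 25 ^ 249 ^ 74 = 99

99


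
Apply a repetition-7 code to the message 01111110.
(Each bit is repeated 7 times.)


Each bit -> 7 copies

00000001111111111111111111111111111111111111111110000000


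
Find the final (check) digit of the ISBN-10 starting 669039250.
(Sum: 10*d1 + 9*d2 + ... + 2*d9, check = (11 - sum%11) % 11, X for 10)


Weighted sum: 272
272 mod 11 = 8

Check digit: 3


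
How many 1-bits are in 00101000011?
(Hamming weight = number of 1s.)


Counting 1s in 00101000011

4


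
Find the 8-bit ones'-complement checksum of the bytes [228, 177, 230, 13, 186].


Sum = 834 mod 256 = 66
Complement = 189

189


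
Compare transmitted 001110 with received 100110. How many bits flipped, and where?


XOR: 101000

2 error(s) at position(s): 0, 2


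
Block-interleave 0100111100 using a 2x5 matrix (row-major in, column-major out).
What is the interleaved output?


Matrix:
  01001
  11100
Read columns: 0111010010

0111010010


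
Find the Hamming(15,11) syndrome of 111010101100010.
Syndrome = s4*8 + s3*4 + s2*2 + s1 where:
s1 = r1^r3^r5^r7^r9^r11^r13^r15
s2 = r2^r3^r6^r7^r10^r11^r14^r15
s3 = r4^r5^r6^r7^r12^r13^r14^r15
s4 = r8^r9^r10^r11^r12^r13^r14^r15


s1=1, s2=1, s3=1, s4=1

Syndrome = 15 (error at position 15)


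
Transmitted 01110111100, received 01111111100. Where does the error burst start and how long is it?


XOR: 00001000000

Burst at position 4, length 1


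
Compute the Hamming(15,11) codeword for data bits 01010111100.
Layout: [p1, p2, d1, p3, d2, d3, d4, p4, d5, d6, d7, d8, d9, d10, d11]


Parity bits: p1=0, p2=1, p3=0, p4=0

010010100111100


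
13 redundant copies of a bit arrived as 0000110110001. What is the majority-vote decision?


Ones: 5 out of 13
Threshold: 7

0 (5/13 voted 1)


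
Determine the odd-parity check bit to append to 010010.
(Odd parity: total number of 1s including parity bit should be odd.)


Number of 1s in data: 2
Parity bit: 1

1


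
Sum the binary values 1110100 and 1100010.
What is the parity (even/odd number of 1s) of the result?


1110100 = 116
1100010 = 98
Sum = 214 = 11010110
1s count = 5

odd parity (5 ones in 11010110)


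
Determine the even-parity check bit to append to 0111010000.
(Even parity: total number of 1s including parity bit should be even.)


Number of 1s in data: 4
Parity bit: 0

0


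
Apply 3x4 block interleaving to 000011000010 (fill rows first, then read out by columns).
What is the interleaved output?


Matrix:
  0000
  1100
  0010
Read columns: 010010001000

010010001000


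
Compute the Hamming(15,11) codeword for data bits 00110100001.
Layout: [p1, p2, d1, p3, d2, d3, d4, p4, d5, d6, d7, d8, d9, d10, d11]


Parity bits: p1=0, p2=0, p3=1, p4=0

000101100100001


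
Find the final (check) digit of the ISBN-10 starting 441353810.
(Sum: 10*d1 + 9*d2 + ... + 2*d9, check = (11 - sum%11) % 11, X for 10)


Weighted sum: 185
185 mod 11 = 9

Check digit: 2


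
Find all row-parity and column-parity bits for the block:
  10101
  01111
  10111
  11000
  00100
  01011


Row parities: 100011
Column parities: 11010

Row P: 100011, Col P: 11010, Corner: 1


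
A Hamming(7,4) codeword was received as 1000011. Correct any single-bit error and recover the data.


Syndrome = 0: no error detected

Data: 0011 (no errors)


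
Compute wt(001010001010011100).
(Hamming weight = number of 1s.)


Counting 1s in 001010001010011100

7


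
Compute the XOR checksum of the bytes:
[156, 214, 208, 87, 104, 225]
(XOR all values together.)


XOR chain: 156 ^ 214 ^ 208 ^ 87 ^ 104 ^ 225 = 68

68


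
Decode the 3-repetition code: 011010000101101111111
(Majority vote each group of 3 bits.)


Groups: 011, 010, 000, 101, 101, 111, 111
Majority votes: 1001111

1001111


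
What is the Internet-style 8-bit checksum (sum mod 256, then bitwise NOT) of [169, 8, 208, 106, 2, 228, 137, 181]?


Sum = 1039 mod 256 = 15
Complement = 240

240


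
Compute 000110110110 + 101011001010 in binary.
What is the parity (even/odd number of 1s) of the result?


000110110110 = 438
101011001010 = 2762
Sum = 3200 = 110010000000
1s count = 3

odd parity (3 ones in 110010000000)


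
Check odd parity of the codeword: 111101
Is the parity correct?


Number of 1s: 5

Yes, parity is correct (5 ones)


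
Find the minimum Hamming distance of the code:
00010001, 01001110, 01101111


Comparing all pairs, minimum distance: 2
Can detect 1 errors, correct 0 errors

2


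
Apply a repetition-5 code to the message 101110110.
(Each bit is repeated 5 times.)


Each bit -> 5 copies

111110000011111111111111100000111111111100000


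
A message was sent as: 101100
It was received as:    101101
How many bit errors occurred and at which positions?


XOR: 000001

1 error(s) at position(s): 5


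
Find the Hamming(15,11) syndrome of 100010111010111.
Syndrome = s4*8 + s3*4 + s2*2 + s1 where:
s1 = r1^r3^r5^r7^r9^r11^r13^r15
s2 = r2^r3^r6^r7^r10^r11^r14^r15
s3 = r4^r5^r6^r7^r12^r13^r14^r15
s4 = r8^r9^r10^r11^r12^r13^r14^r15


s1=1, s2=0, s3=1, s4=0

Syndrome = 5 (error at position 5)


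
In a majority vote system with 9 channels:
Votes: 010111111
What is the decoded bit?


Ones: 7 out of 9
Threshold: 5

1 (7/9 voted 1)


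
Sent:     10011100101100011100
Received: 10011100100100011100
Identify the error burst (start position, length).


XOR: 00000000001000000000

Burst at position 10, length 1


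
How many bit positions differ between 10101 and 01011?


XOR: 11110
Count of 1s: 4

4


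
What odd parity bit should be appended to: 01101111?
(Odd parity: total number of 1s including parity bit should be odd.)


Number of 1s in data: 6
Parity bit: 1

1


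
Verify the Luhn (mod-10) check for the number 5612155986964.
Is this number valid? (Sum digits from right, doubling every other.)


Luhn sum = 56
56 mod 10 = 6

Invalid (Luhn sum mod 10 = 6)


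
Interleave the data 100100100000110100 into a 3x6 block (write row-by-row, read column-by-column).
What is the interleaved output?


Matrix:
  100100
  100000
  110100
Read columns: 111001000101000000

111001000101000000


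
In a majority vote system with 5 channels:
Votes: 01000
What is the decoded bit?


Ones: 1 out of 5
Threshold: 3

0 (1/5 voted 1)


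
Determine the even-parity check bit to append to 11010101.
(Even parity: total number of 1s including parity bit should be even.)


Number of 1s in data: 5
Parity bit: 1

1


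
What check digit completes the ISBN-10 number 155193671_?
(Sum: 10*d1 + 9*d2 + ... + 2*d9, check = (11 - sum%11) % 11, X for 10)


Weighted sum: 218
218 mod 11 = 9

Check digit: 2


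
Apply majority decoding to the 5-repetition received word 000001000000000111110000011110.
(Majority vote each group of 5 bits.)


Groups: 00000, 10000, 00000, 11111, 00000, 11110
Majority votes: 000101

000101


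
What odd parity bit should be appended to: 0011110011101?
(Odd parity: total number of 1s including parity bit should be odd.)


Number of 1s in data: 8
Parity bit: 1

1


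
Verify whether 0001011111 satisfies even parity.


Number of 1s: 6

Yes, parity is correct (6 ones)


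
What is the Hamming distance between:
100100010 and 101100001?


XOR: 001000011
Count of 1s: 3

3


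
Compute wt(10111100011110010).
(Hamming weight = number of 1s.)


Counting 1s in 10111100011110010

10


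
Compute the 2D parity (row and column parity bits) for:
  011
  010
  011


Row parities: 010
Column parities: 010

Row P: 010, Col P: 010, Corner: 1


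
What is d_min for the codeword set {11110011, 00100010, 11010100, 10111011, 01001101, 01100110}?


Comparing all pairs, minimum distance: 2
Can detect 1 errors, correct 0 errors

2


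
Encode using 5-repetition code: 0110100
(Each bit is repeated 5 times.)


Each bit -> 5 copies

00000111111111100000111110000000000


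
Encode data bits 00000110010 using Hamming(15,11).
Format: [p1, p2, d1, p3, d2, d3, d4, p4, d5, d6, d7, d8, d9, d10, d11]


Parity bits: p1=1, p2=1, p3=1, p4=1

110100010110010


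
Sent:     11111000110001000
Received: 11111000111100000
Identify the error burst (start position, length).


XOR: 00000000001101000

Burst at position 10, length 4


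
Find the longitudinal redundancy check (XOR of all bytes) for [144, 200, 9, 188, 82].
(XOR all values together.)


XOR chain: 144 ^ 200 ^ 9 ^ 188 ^ 82 = 191

191


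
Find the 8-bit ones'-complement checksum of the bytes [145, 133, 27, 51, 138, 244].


Sum = 738 mod 256 = 226
Complement = 29

29


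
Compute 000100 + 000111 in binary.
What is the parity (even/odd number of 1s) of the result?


000100 = 4
000111 = 7
Sum = 11 = 1011
1s count = 3

odd parity (3 ones in 1011)


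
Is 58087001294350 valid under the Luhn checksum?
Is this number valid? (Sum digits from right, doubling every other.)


Luhn sum = 48
48 mod 10 = 8

Invalid (Luhn sum mod 10 = 8)


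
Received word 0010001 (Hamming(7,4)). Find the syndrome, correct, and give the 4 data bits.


Syndrome = 4: error at position 4

Data: 1001 (corrected bit 4)


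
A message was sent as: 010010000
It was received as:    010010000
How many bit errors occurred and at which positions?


XOR: 000000000

0 errors (received matches sent)


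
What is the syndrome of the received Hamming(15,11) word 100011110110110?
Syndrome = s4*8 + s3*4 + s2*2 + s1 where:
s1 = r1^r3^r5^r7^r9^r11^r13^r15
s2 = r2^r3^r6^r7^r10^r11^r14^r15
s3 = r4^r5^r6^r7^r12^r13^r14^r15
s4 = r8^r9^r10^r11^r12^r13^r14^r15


s1=1, s2=1, s3=1, s4=1

Syndrome = 15 (error at position 15)


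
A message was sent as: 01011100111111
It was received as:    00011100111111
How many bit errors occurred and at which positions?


XOR: 01000000000000

1 error(s) at position(s): 1


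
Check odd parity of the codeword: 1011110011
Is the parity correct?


Number of 1s: 7

Yes, parity is correct (7 ones)


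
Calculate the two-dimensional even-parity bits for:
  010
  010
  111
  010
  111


Row parities: 11111
Column parities: 010

Row P: 11111, Col P: 010, Corner: 1


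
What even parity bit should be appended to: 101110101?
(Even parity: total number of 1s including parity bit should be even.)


Number of 1s in data: 6
Parity bit: 0

0


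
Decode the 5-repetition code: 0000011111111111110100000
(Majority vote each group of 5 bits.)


Groups: 00000, 11111, 11111, 11101, 00000
Majority votes: 01110

01110


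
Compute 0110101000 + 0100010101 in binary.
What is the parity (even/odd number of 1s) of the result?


0110101000 = 424
0100010101 = 277
Sum = 701 = 1010111101
1s count = 7

odd parity (7 ones in 1010111101)


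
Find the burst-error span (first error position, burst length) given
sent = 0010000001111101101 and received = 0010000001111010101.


XOR: 0000000000000111000

Burst at position 13, length 3


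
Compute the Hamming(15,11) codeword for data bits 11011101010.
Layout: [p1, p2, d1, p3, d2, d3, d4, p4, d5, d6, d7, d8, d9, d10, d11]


Parity bits: p1=0, p2=0, p3=0, p4=0

001010101101010


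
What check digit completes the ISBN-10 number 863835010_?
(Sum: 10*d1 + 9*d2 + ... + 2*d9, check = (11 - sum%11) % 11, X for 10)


Weighted sum: 260
260 mod 11 = 7

Check digit: 4


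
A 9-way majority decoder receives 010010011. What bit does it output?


Ones: 4 out of 9
Threshold: 5

0 (4/9 voted 1)


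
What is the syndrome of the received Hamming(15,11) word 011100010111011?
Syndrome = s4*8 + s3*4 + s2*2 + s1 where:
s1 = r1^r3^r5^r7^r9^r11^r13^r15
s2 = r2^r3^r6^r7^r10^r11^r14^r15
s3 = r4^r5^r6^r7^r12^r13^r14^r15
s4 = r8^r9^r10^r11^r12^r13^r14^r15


s1=1, s2=0, s3=0, s4=0

Syndrome = 1 (error at position 1)


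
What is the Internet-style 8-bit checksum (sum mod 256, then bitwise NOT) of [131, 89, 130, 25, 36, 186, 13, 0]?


Sum = 610 mod 256 = 98
Complement = 157

157


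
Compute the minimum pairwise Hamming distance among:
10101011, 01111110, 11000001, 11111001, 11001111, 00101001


Comparing all pairs, minimum distance: 2
Can detect 1 errors, correct 0 errors

2


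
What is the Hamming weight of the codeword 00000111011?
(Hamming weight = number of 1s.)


Counting 1s in 00000111011

5


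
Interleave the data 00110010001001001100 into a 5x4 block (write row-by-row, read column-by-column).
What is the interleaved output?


Matrix:
  0011
  0010
  0010
  0100
  1100
Read columns: 00001000111110010000

00001000111110010000


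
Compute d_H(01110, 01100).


XOR: 00010
Count of 1s: 1

1


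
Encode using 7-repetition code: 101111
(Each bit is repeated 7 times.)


Each bit -> 7 copies

111111100000001111111111111111111111111111


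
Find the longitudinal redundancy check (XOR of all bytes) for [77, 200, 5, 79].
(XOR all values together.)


XOR chain: 77 ^ 200 ^ 5 ^ 79 = 207

207


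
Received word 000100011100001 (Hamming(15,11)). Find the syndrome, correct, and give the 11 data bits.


Syndrome = 0: no error detected

Data: 00001100001 (no errors)


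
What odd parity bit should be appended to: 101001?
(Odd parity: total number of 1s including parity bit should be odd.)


Number of 1s in data: 3
Parity bit: 0

0


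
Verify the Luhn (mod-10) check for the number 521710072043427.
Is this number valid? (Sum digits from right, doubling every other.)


Luhn sum = 48
48 mod 10 = 8

Invalid (Luhn sum mod 10 = 8)


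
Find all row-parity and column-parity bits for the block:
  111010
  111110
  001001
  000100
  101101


Row parities: 01010
Column parities: 100100

Row P: 01010, Col P: 100100, Corner: 0


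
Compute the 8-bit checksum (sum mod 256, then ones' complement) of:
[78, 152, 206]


Sum = 436 mod 256 = 180
Complement = 75

75


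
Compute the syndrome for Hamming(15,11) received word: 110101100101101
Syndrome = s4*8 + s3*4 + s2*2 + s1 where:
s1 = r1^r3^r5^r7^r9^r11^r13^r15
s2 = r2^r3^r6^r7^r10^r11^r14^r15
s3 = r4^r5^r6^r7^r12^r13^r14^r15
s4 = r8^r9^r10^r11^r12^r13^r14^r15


s1=0, s2=1, s3=0, s4=0

Syndrome = 2 (error at position 2)
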